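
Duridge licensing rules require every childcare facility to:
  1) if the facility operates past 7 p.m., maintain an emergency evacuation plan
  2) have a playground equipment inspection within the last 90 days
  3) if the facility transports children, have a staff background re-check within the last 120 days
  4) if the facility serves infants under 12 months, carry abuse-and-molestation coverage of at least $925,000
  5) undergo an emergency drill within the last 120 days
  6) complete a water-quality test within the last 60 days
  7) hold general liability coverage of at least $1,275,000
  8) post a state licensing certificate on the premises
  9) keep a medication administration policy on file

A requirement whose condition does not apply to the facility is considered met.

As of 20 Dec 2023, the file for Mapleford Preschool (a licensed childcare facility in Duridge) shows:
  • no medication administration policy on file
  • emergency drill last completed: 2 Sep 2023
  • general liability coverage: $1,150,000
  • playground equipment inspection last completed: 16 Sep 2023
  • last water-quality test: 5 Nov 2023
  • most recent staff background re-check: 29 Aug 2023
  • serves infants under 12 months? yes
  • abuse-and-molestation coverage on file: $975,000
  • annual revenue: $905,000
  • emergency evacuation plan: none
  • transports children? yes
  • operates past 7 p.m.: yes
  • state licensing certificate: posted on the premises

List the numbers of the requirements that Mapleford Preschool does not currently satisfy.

1, 2, 7, 9

1. condition 'operates past 7 p.m.' holds; emergency evacuation plan absent → not met
2. playground equipment inspection 95 days ago vs limit 90 → not met
3. condition 'transports children' holds; staff background re-check 113 days ago vs limit 120 → met
4. condition 'serves infants under 12 months' holds; abuse-and-molestation coverage $975,000 ≥ $925,000 → met
5. emergency drill 109 days ago vs limit 120 → met
6. water-quality test 45 days ago vs limit 60 → met
7. general liability coverage $1,150,000 < $1,275,000 → not met
8. state licensing certificate present → met
9. medication administration policy absent → not met
Not met: 1, 2, 7, 9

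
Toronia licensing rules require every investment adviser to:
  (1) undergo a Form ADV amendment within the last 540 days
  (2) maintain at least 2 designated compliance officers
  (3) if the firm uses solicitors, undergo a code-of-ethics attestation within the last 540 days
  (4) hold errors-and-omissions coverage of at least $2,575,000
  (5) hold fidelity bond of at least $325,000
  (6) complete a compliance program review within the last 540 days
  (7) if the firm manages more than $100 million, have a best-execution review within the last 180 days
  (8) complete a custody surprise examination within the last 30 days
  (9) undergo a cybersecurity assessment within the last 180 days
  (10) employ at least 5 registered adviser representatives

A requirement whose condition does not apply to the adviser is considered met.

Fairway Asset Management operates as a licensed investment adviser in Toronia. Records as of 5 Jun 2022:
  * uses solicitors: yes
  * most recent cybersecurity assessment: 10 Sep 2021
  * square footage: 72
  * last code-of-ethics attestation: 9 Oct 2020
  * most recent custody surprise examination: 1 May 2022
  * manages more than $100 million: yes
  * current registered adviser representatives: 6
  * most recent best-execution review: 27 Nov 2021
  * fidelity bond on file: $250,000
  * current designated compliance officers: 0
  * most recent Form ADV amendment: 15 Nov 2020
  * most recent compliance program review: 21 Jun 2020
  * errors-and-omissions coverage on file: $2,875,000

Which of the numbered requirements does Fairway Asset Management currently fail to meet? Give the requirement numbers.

1, 2, 3, 5, 6, 7, 8, 9

1. Form ADV amendment 567 days ago vs limit 540 → not met
2. designated compliance officers 0 < 2 → not met
3. condition 'uses solicitors' holds; code-of-ethics attestation 604 days ago vs limit 540 → not met
4. errors-and-omissions coverage $2,875,000 ≥ $2,575,000 → met
5. fidelity bond $250,000 < $325,000 → not met
6. compliance program review 714 days ago vs limit 540 → not met
7. condition 'manages more than $100 million' holds; best-execution review 190 days ago vs limit 180 → not met
8. custody surprise examination 35 days ago vs limit 30 → not met
9. cybersecurity assessment 268 days ago vs limit 180 → not met
10. registered adviser representatives 6 ≥ 5 → met
Not met: 1, 2, 3, 5, 6, 7, 8, 9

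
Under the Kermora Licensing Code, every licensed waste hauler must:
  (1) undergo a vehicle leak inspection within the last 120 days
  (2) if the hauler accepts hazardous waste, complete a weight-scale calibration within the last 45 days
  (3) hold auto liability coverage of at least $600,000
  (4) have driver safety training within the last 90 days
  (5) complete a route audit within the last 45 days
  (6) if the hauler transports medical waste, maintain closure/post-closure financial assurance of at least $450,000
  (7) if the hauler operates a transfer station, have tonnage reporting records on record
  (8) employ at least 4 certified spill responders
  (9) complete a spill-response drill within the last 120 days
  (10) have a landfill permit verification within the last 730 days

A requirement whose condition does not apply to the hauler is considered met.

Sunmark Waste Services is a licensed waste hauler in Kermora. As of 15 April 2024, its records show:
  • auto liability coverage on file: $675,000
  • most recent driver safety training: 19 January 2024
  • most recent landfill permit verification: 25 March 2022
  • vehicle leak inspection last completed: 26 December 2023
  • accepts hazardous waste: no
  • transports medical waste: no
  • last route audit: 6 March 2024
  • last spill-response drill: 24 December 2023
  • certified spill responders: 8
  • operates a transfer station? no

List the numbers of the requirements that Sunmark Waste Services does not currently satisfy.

1. vehicle leak inspection 111 days ago vs limit 120 → met
2. condition 'accepts hazardous waste' does not hold → requirement n/a → met
3. auto liability coverage $675,000 ≥ $600,000 → met
4. driver safety training 87 days ago vs limit 90 → met
5. route audit 40 days ago vs limit 45 → met
6. condition 'transports medical waste' does not hold → requirement n/a → met
7. condition 'operates a transfer station' does not hold → requirement n/a → met
8. certified spill responders 8 ≥ 4 → met
9. spill-response drill 113 days ago vs limit 120 → met
10. landfill permit verification 752 days ago vs limit 730 → not met
Not met: 10

10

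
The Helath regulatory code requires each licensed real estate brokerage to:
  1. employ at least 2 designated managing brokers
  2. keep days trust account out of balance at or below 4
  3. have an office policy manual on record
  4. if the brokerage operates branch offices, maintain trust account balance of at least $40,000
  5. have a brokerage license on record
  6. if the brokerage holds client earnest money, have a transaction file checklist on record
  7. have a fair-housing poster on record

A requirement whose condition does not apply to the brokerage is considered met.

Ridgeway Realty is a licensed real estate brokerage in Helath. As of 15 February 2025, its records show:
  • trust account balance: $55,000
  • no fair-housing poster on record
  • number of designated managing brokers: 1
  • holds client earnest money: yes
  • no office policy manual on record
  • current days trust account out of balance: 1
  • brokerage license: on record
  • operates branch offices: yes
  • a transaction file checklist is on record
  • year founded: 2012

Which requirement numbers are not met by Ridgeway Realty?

1, 3, 7

1. designated managing brokers 1 < 2 → not met
2. days trust account out of balance 1 ≤ 4 → met
3. office policy manual absent → not met
4. condition 'operates branch offices' holds; trust account balance $55,000 ≥ $40,000 → met
5. brokerage license present → met
6. condition 'holds client earnest money' holds; transaction file checklist present → met
7. fair-housing poster absent → not met
Not met: 1, 3, 7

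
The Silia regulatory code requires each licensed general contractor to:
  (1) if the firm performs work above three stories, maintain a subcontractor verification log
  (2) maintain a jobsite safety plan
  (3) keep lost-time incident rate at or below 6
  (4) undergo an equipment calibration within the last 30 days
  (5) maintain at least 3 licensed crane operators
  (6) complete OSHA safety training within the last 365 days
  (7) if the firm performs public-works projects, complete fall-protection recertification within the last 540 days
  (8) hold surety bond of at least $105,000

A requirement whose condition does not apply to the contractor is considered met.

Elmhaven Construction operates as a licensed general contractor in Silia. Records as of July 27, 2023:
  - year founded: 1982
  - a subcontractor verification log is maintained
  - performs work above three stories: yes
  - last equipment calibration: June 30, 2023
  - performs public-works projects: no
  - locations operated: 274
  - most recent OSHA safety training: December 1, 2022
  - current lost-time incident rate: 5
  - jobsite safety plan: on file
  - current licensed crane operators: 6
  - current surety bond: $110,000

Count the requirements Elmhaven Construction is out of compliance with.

1. condition 'performs work above three stories' holds; subcontractor verification log present → met
2. jobsite safety plan present → met
3. lost-time incident rate 5 ≤ 6 → met
4. equipment calibration 27 days ago vs limit 30 → met
5. licensed crane operators 6 ≥ 3 → met
6. OSHA safety training 238 days ago vs limit 365 → met
7. condition 'performs public-works projects' does not hold → requirement n/a → met
8. surety bond $110,000 ≥ $105,000 → met
Not met: 0 of 8

0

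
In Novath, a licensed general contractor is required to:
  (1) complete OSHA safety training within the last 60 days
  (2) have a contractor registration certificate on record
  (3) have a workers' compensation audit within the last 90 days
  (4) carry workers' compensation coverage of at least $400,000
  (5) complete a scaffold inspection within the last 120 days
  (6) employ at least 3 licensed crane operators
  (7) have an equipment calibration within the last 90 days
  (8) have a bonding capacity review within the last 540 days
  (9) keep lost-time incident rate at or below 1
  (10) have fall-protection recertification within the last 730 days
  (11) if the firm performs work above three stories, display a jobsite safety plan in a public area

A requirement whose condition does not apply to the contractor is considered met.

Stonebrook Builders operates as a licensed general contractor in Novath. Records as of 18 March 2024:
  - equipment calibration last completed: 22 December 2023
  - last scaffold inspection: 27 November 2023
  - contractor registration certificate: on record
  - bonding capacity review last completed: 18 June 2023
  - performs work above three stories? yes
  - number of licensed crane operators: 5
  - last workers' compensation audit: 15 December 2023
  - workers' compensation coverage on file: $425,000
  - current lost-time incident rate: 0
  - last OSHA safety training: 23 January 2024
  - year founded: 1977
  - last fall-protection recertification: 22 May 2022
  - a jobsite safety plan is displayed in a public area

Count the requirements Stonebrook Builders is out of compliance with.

1

1. OSHA safety training 55 days ago vs limit 60 → met
2. contractor registration certificate present → met
3. workers' compensation audit 94 days ago vs limit 90 → not met
4. workers' compensation coverage $425,000 ≥ $400,000 → met
5. scaffold inspection 112 days ago vs limit 120 → met
6. licensed crane operators 5 ≥ 3 → met
7. equipment calibration 87 days ago vs limit 90 → met
8. bonding capacity review 274 days ago vs limit 540 → met
9. lost-time incident rate 0 ≤ 1 → met
10. fall-protection recertification 666 days ago vs limit 730 → met
11. condition 'performs work above three stories' holds; jobsite safety plan present → met
Not met: 1 of 11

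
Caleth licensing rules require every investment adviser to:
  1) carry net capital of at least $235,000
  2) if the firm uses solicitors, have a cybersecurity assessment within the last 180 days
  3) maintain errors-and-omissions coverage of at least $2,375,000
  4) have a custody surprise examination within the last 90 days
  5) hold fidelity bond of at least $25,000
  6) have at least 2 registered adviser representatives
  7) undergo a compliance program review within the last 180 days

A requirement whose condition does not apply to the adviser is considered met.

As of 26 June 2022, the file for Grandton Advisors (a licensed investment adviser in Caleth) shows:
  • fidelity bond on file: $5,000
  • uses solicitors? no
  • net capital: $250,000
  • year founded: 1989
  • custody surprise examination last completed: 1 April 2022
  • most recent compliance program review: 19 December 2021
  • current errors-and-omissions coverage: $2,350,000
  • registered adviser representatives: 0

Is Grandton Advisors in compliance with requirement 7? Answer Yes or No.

No

7. compliance program review 189 days ago vs limit 180 → not met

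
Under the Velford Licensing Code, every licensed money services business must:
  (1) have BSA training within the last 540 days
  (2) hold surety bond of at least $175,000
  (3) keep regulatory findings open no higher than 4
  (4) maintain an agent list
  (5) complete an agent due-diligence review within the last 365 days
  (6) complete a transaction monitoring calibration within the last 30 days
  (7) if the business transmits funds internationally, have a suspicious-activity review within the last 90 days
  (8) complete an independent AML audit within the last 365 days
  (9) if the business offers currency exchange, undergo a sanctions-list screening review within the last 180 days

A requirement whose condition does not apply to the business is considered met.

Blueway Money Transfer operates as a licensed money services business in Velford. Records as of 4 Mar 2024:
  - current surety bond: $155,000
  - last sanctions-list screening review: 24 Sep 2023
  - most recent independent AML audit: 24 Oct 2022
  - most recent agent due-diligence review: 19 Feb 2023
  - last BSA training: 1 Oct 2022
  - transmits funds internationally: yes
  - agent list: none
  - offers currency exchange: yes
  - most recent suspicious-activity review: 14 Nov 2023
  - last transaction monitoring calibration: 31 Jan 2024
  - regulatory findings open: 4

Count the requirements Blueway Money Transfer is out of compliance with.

6

1. BSA training 520 days ago vs limit 540 → met
2. surety bond $155,000 < $175,000 → not met
3. regulatory findings open 4 ≤ 4 → met
4. agent list absent → not met
5. agent due-diligence review 379 days ago vs limit 365 → not met
6. transaction monitoring calibration 33 days ago vs limit 30 → not met
7. condition 'transmits funds internationally' holds; suspicious-activity review 111 days ago vs limit 90 → not met
8. independent AML audit 497 days ago vs limit 365 → not met
9. condition 'offers currency exchange' holds; sanctions-list screening review 162 days ago vs limit 180 → met
Not met: 6 of 9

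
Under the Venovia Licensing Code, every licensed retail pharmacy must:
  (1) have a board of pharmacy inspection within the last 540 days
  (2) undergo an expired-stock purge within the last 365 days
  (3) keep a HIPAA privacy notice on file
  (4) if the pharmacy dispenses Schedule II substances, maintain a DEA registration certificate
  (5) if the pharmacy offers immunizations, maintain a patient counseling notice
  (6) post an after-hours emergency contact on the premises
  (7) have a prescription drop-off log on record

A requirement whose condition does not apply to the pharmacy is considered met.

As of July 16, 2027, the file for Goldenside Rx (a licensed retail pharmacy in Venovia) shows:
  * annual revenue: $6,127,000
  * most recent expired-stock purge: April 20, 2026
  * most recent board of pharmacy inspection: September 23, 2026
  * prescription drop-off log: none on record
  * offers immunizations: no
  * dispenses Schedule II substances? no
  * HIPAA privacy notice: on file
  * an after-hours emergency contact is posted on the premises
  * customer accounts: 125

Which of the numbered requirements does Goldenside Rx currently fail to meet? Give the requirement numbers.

2, 7

1. board of pharmacy inspection 296 days ago vs limit 540 → met
2. expired-stock purge 452 days ago vs limit 365 → not met
3. HIPAA privacy notice present → met
4. condition 'dispenses Schedule II substances' does not hold → requirement n/a → met
5. condition 'offers immunizations' does not hold → requirement n/a → met
6. after-hours emergency contact present → met
7. prescription drop-off log absent → not met
Not met: 2, 7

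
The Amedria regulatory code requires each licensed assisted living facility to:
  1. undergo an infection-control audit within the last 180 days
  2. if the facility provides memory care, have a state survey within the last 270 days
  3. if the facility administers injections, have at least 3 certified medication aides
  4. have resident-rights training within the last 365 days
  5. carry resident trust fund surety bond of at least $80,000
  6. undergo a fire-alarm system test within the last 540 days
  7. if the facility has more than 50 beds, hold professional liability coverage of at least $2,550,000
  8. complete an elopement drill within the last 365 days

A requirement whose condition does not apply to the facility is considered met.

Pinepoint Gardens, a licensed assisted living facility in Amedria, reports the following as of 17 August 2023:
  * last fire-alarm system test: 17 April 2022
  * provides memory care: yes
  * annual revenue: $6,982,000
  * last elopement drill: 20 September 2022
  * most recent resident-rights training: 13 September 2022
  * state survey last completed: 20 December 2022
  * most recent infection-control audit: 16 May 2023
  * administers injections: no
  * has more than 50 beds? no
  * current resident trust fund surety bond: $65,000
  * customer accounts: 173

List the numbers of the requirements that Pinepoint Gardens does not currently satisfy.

5

1. infection-control audit 93 days ago vs limit 180 → met
2. condition 'provides memory care' holds; state survey 240 days ago vs limit 270 → met
3. condition 'administers injections' does not hold → requirement n/a → met
4. resident-rights training 338 days ago vs limit 365 → met
5. resident trust fund surety bond $65,000 < $80,000 → not met
6. fire-alarm system test 487 days ago vs limit 540 → met
7. condition 'has more than 50 beds' does not hold → requirement n/a → met
8. elopement drill 331 days ago vs limit 365 → met
Not met: 5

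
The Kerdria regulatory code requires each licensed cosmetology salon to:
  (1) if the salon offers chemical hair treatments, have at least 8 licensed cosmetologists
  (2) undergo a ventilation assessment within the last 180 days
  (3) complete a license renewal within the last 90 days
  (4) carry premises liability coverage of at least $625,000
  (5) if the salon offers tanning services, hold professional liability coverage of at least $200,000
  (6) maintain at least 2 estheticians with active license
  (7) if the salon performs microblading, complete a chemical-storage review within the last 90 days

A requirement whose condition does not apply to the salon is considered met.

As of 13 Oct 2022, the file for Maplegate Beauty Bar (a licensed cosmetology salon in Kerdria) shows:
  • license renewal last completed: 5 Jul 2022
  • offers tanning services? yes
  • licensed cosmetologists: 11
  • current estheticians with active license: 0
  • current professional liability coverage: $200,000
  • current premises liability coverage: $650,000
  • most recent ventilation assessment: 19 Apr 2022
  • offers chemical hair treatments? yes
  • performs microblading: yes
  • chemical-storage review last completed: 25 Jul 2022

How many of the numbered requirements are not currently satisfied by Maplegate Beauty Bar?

2

1. condition 'offers chemical hair treatments' holds; licensed cosmetologists 11 ≥ 8 → met
2. ventilation assessment 177 days ago vs limit 180 → met
3. license renewal 100 days ago vs limit 90 → not met
4. premises liability coverage $650,000 ≥ $625,000 → met
5. condition 'offers tanning services' holds; professional liability coverage $200,000 ≥ $200,000 → met
6. estheticians with active license 0 < 2 → not met
7. condition 'performs microblading' holds; chemical-storage review 80 days ago vs limit 90 → met
Not met: 2 of 7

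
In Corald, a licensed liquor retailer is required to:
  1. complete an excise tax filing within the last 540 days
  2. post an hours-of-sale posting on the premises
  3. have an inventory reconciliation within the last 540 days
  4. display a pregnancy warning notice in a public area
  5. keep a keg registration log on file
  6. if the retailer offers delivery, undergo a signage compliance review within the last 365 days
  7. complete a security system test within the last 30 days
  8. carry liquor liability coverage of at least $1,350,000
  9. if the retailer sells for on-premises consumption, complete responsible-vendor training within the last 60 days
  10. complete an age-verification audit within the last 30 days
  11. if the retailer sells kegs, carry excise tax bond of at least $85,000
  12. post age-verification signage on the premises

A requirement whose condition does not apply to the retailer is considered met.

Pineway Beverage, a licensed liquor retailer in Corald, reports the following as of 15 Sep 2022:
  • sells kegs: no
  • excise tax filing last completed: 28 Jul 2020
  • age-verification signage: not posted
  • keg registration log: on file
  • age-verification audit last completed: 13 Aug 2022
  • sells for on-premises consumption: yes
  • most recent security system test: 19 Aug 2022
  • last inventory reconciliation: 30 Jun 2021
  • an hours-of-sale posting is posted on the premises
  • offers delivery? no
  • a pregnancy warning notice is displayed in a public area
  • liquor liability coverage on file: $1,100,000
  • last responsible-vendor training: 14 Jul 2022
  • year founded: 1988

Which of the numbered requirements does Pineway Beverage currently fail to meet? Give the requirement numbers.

1, 8, 9, 10, 12

1. excise tax filing 779 days ago vs limit 540 → not met
2. hours-of-sale posting present → met
3. inventory reconciliation 442 days ago vs limit 540 → met
4. pregnancy warning notice present → met
5. keg registration log present → met
6. condition 'offers delivery' does not hold → requirement n/a → met
7. security system test 27 days ago vs limit 30 → met
8. liquor liability coverage $1,100,000 < $1,350,000 → not met
9. condition 'sells for on-premises consumption' holds; responsible-vendor training 63 days ago vs limit 60 → not met
10. age-verification audit 33 days ago vs limit 30 → not met
11. condition 'sells kegs' does not hold → requirement n/a → met
12. age-verification signage absent → not met
Not met: 1, 8, 9, 10, 12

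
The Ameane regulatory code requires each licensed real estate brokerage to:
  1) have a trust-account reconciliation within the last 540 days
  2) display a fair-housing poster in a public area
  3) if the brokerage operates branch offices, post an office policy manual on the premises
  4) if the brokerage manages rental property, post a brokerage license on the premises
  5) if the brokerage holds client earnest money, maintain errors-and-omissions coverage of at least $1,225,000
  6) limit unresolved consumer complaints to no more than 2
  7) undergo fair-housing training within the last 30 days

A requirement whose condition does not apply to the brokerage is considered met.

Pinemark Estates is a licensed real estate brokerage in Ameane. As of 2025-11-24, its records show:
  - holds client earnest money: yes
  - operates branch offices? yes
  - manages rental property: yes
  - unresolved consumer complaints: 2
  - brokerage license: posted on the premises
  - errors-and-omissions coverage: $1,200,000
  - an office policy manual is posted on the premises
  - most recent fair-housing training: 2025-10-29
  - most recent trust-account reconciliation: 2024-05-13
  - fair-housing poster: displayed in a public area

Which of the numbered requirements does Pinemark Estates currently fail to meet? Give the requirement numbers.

1. trust-account reconciliation 560 days ago vs limit 540 → not met
2. fair-housing poster present → met
3. condition 'operates branch offices' holds; office policy manual present → met
4. condition 'manages rental property' holds; brokerage license present → met
5. condition 'holds client earnest money' holds; errors-and-omissions coverage $1,200,000 < $1,225,000 → not met
6. unresolved consumer complaints 2 ≤ 2 → met
7. fair-housing training 26 days ago vs limit 30 → met
Not met: 1, 5

1, 5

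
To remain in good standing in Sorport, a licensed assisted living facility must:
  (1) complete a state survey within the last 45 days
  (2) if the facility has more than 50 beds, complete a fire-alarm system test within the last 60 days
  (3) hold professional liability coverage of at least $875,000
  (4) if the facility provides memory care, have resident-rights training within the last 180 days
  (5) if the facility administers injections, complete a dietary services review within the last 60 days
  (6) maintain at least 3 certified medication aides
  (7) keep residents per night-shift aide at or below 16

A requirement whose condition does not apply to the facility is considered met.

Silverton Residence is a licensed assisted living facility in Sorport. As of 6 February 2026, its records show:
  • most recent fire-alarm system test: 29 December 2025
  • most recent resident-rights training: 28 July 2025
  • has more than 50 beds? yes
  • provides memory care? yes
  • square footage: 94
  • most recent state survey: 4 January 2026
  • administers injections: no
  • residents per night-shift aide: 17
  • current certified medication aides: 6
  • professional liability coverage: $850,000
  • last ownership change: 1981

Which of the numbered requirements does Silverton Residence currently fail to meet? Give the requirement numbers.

3, 4, 7

1. state survey 33 days ago vs limit 45 → met
2. condition 'has more than 50 beds' holds; fire-alarm system test 39 days ago vs limit 60 → met
3. professional liability coverage $850,000 < $875,000 → not met
4. condition 'provides memory care' holds; resident-rights training 193 days ago vs limit 180 → not met
5. condition 'administers injections' does not hold → requirement n/a → met
6. certified medication aides 6 ≥ 3 → met
7. residents per night-shift aide 17 > 16 → not met
Not met: 3, 4, 7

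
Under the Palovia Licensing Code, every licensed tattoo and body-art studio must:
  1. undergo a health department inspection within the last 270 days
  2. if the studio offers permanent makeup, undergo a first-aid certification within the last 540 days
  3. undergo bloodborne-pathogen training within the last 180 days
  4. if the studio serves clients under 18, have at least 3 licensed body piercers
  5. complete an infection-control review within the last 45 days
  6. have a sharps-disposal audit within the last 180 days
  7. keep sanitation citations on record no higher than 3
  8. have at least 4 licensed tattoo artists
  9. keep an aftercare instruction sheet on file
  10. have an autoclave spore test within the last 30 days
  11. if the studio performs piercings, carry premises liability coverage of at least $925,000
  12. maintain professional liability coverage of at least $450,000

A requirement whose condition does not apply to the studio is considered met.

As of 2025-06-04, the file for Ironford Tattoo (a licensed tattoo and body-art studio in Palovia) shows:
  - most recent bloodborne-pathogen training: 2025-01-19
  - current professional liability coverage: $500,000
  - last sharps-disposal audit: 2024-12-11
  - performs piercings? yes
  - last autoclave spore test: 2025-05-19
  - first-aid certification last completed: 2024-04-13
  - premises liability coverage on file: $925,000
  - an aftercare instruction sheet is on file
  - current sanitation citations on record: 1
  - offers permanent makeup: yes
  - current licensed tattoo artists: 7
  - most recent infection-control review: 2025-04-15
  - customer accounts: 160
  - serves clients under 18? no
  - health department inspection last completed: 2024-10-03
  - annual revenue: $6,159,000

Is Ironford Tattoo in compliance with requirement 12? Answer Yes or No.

12. professional liability coverage $500,000 ≥ $450,000 → met

Yes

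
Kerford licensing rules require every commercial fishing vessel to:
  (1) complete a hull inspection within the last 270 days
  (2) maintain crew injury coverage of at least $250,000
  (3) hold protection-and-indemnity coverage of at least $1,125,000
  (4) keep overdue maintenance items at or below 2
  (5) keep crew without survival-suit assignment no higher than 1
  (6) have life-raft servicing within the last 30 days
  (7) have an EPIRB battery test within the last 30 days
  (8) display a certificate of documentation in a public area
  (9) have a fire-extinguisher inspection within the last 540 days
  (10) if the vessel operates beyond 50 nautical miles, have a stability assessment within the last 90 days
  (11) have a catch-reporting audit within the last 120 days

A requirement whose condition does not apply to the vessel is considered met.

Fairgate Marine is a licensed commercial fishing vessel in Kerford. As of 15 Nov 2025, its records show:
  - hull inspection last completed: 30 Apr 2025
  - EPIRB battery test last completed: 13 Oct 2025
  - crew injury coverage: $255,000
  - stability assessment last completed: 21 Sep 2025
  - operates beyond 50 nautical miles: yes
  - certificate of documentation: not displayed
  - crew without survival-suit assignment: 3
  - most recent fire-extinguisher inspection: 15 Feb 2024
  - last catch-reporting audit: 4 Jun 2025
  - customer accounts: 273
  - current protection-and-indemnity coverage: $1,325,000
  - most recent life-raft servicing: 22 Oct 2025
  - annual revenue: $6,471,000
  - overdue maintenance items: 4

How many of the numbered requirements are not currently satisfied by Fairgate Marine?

6

1. hull inspection 199 days ago vs limit 270 → met
2. crew injury coverage $255,000 ≥ $250,000 → met
3. protection-and-indemnity coverage $1,325,000 ≥ $1,125,000 → met
4. overdue maintenance items 4 > 2 → not met
5. crew without survival-suit assignment 3 > 1 → not met
6. life-raft servicing 24 days ago vs limit 30 → met
7. EPIRB battery test 33 days ago vs limit 30 → not met
8. certificate of documentation absent → not met
9. fire-extinguisher inspection 639 days ago vs limit 540 → not met
10. condition 'operates beyond 50 nautical miles' holds; stability assessment 55 days ago vs limit 90 → met
11. catch-reporting audit 164 days ago vs limit 120 → not met
Not met: 6 of 11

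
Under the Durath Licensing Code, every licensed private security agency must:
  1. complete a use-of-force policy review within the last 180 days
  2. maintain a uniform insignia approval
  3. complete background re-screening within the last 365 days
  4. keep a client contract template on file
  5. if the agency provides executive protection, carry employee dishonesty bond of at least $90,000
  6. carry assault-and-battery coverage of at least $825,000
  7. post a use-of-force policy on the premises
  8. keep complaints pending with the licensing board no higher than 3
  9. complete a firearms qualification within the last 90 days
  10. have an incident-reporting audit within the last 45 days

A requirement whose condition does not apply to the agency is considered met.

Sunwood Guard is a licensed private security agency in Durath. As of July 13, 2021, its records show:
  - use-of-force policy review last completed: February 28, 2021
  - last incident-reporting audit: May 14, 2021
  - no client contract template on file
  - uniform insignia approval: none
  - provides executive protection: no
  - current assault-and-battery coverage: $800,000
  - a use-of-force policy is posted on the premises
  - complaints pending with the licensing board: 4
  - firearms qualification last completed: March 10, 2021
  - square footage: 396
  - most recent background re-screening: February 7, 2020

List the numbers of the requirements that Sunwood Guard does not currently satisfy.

2, 3, 4, 6, 8, 9, 10

1. use-of-force policy review 135 days ago vs limit 180 → met
2. uniform insignia approval absent → not met
3. background re-screening 522 days ago vs limit 365 → not met
4. client contract template absent → not met
5. condition 'provides executive protection' does not hold → requirement n/a → met
6. assault-and-battery coverage $800,000 < $825,000 → not met
7. use-of-force policy present → met
8. complaints pending with the licensing board 4 > 3 → not met
9. firearms qualification 125 days ago vs limit 90 → not met
10. incident-reporting audit 60 days ago vs limit 45 → not met
Not met: 2, 3, 4, 6, 8, 9, 10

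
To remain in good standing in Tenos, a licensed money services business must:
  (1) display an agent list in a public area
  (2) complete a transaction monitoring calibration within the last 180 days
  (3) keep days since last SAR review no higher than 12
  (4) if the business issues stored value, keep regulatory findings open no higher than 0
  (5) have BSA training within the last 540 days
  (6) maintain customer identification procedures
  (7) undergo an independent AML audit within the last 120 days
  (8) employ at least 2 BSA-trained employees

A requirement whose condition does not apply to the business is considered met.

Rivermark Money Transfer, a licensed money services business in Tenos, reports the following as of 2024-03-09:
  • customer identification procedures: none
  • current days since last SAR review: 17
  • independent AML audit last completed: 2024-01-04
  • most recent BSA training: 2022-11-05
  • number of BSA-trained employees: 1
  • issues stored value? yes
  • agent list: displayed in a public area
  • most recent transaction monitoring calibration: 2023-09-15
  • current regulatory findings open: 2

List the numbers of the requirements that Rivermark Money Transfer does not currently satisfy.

3, 4, 6, 8

1. agent list present → met
2. transaction monitoring calibration 176 days ago vs limit 180 → met
3. days since last SAR review 17 > 12 → not met
4. condition 'issues stored value' holds; regulatory findings open 2 > 0 → not met
5. BSA training 490 days ago vs limit 540 → met
6. customer identification procedures absent → not met
7. independent AML audit 65 days ago vs limit 120 → met
8. BSA-trained employees 1 < 2 → not met
Not met: 3, 4, 6, 8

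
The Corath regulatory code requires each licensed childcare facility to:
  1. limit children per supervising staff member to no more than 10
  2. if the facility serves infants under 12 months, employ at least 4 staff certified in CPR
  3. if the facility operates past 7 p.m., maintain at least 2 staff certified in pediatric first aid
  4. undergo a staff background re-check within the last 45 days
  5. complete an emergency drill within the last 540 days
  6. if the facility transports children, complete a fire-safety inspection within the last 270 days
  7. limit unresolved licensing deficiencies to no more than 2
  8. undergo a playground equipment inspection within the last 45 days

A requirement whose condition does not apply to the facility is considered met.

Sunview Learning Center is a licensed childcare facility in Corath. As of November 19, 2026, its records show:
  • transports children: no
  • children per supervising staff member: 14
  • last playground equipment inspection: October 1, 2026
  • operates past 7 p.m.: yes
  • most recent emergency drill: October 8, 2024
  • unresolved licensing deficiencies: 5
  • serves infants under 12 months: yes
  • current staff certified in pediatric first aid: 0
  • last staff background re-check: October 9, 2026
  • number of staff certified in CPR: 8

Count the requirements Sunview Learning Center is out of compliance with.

5

1. children per supervising staff member 14 > 10 → not met
2. condition 'serves infants under 12 months' holds; staff certified in CPR 8 ≥ 4 → met
3. condition 'operates past 7 p.m.' holds; staff certified in pediatric first aid 0 < 2 → not met
4. staff background re-check 41 days ago vs limit 45 → met
5. emergency drill 772 days ago vs limit 540 → not met
6. condition 'transports children' does not hold → requirement n/a → met
7. unresolved licensing deficiencies 5 > 2 → not met
8. playground equipment inspection 49 days ago vs limit 45 → not met
Not met: 5 of 8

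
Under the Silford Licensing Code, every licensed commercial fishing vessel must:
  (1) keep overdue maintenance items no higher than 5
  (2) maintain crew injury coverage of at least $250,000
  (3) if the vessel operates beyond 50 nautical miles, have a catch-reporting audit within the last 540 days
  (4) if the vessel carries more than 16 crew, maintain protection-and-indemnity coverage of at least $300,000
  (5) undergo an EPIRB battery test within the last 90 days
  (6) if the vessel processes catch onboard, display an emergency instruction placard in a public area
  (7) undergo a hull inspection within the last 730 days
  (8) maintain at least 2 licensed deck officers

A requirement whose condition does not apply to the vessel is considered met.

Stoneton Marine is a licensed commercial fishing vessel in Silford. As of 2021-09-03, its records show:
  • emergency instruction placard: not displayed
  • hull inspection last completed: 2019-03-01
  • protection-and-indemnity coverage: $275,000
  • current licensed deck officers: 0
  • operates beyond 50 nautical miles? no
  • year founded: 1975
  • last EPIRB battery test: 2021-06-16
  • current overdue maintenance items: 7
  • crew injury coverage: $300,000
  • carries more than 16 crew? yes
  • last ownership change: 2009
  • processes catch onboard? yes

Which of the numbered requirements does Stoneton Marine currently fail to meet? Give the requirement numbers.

1. overdue maintenance items 7 > 5 → not met
2. crew injury coverage $300,000 ≥ $250,000 → met
3. condition 'operates beyond 50 nautical miles' does not hold → requirement n/a → met
4. condition 'carries more than 16 crew' holds; protection-and-indemnity coverage $275,000 < $300,000 → not met
5. EPIRB battery test 79 days ago vs limit 90 → met
6. condition 'processes catch onboard' holds; emergency instruction placard absent → not met
7. hull inspection 917 days ago vs limit 730 → not met
8. licensed deck officers 0 < 2 → not met
Not met: 1, 4, 6, 7, 8

1, 4, 6, 7, 8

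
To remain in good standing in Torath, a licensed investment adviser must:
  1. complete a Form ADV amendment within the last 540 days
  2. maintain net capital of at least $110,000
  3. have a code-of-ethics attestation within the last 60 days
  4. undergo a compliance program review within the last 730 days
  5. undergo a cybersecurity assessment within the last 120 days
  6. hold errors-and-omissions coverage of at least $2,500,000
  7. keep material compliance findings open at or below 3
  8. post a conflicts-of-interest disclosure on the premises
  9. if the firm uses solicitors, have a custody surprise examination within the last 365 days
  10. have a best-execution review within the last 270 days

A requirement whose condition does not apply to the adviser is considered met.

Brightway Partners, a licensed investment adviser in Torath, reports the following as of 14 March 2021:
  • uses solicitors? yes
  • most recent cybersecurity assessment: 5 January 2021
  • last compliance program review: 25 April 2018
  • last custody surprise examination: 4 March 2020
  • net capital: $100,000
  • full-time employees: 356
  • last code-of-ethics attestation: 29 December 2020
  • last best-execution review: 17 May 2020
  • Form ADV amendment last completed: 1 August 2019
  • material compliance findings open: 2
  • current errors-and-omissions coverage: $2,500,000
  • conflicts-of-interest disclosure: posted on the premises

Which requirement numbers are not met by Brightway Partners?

1, 2, 3, 4, 9, 10

1. Form ADV amendment 591 days ago vs limit 540 → not met
2. net capital $100,000 < $110,000 → not met
3. code-of-ethics attestation 75 days ago vs limit 60 → not met
4. compliance program review 1054 days ago vs limit 730 → not met
5. cybersecurity assessment 68 days ago vs limit 120 → met
6. errors-and-omissions coverage $2,500,000 ≥ $2,500,000 → met
7. material compliance findings open 2 ≤ 3 → met
8. conflicts-of-interest disclosure present → met
9. condition 'uses solicitors' holds; custody surprise examination 375 days ago vs limit 365 → not met
10. best-execution review 301 days ago vs limit 270 → not met
Not met: 1, 2, 3, 4, 9, 10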